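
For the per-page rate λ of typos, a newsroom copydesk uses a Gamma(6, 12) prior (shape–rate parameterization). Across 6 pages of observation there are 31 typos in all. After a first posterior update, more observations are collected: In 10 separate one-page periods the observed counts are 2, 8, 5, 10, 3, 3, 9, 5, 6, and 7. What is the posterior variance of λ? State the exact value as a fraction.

95/784

Total count 31 over total exposure 6 pages.
After the first batch: Gamma(6 + 31, 12 + 6) = Gamma(37, 18).
Total count: 2 + 8 + 5 + 10 + 3 + 3 + 9 + 5 + 6 + 7 = 58.
Total exposure: 10 pages.
After the second batch: Gamma(37 + 58, 18 + 10) = Gamma(95, 28).
Posterior variance = α'/β'² = 95/784.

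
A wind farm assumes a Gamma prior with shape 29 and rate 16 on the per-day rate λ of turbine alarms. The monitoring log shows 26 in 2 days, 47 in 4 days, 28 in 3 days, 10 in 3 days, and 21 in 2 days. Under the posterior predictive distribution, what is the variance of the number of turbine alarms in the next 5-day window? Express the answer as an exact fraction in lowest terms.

Total count: 26 + 47 + 28 + 10 + 21 = 132.
Total exposure: 2 + 4 + 3 + 3 + 2 = 14 days.
Gamma(α, β) with Poisson data over total exposure Σt gives posterior Gamma(α+Σx, β+Σt) = Gamma(161, 30).
The posterior predictive for a window of length T is Negative Binomial with variance T·α'·(β'+T)/β'² = 5·161·35/900 = 1127/36.

1127/36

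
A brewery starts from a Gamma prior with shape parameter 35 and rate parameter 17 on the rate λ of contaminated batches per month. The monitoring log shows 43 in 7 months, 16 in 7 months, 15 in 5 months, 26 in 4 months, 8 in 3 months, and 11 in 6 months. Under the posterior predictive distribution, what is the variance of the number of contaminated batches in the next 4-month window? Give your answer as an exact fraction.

4664/343

Total count: 43 + 16 + 15 + 26 + 8 + 11 = 119.
Total exposure: 7 + 7 + 5 + 4 + 3 + 6 = 32 months.
The Gamma prior is conjugate for the Poisson rate, so λ | data ~ Gamma(35+119, 17+32) = Gamma(154, 49).
The posterior predictive for a window of length T is Negative Binomial with variance T·α'·(β'+T)/β'² = 4·154·53/2401 = 4664/343.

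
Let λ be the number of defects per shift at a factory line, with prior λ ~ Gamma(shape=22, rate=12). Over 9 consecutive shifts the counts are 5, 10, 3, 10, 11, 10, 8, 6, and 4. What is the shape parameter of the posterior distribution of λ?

Total count: 5 + 10 + 3 + 10 + 11 + 10 + 8 + 6 + 4 = 67.
Total exposure: 9 shifts.
Posterior: α' = 22 + 67 = 89, β' = 12 + 9 = 21.

89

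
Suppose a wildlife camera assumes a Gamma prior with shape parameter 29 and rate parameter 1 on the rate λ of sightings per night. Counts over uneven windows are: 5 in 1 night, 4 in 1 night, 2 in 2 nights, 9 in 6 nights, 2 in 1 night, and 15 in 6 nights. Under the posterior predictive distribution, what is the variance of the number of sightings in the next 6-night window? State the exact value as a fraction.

Total count: 5 + 4 + 2 + 9 + 2 + 15 = 37.
Total exposure: 1 + 1 + 2 + 6 + 1 + 6 = 17 nights.
Gamma(α, β) with Poisson data over total exposure Σt gives posterior Gamma(α+Σx, β+Σt) = Gamma(66, 18).
The posterior predictive for a window of length T is Negative Binomial with variance T·α'·(β'+T)/β'² = 6·66·24/324 = 88/3.

88/3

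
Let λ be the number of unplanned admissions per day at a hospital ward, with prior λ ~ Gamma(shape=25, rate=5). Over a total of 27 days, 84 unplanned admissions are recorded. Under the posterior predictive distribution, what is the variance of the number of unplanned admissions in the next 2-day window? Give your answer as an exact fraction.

Total count 84 over total exposure 27 days.
The Gamma prior is conjugate for the Poisson rate, so λ | data ~ Gamma(25+84, 5+27) = Gamma(109, 32).
The posterior predictive for a window of length T is Negative Binomial with variance T·α'·(β'+T)/β'² = 2·109·34/1024 = 1853/256.

1853/256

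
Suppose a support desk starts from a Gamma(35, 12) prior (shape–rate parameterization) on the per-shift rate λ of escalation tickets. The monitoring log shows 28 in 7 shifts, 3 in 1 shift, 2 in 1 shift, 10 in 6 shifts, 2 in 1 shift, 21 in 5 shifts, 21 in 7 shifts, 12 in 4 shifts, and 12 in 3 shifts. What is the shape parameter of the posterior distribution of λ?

146

Total count: 28 + 3 + 2 + 10 + 2 + 21 + 21 + 12 + 12 = 111.
Total exposure: 7 + 1 + 1 + 6 + 1 + 5 + 7 + 4 + 3 = 35 shifts.
By Gamma–Poisson conjugacy, the posterior is Gamma(α + Σx, β + Σt) = Gamma(35 + 111, 12 + 35) = Gamma(146, 47).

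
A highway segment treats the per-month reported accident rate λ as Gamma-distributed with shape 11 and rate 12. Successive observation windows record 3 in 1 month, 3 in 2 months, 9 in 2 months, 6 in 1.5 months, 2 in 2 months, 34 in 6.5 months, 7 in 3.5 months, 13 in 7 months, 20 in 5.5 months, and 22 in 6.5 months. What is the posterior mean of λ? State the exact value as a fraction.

260/99

Total count: 3 + 3 + 9 + 6 + 2 + 34 + 7 + 13 + 20 + 22 = 119.
Total exposure: 1 + 2 + 2 + 1.5 + 2 + 6.5 + 3.5 + 7 + 5.5 + 6.5 = 37.5 months.
By Gamma–Poisson conjugacy, the posterior is Gamma(α + Σx, β + Σt) = Gamma(11 + 119, 12 + 37.5) = Gamma(130, 99/2).
Posterior mean = α'/β' = 130/(99/2) = 260/99.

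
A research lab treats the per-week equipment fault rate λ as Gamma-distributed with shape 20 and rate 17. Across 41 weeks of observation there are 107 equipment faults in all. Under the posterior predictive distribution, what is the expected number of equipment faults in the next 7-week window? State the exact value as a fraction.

Total count 107 over total exposure 41 weeks.
The Gamma prior is conjugate for the Poisson rate, so λ | data ~ Gamma(20+107, 17+41) = Gamma(127, 58).
Predictive mean over a 7-week window = T·E[λ|data] = 7·127/58 = 889/58.

889/58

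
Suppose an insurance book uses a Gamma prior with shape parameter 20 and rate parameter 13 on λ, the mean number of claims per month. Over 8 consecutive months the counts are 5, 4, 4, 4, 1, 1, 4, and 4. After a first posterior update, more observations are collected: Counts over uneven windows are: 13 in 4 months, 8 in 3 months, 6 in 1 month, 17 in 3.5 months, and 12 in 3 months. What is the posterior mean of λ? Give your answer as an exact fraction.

206/71

Total count: 5 + 4 + 4 + 4 + 1 + 1 + 4 + 4 = 27.
Total exposure: 8 months.
After the first batch: Gamma(20 + 27, 13 + 8) = Gamma(47, 21).
Total count: 13 + 8 + 6 + 17 + 12 = 56.
Total exposure: 4 + 3 + 1 + 3.5 + 3 = 14.5 months.
After the second batch: Gamma(47 + 56, 21 + 14.5) = Gamma(103, 71/2).
Posterior mean = α'/β' = 103/(71/2) = 206/71.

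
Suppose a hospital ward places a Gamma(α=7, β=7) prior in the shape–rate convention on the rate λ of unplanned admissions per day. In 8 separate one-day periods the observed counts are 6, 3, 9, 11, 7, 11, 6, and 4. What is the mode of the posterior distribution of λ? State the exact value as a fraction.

21/5

Total count: 6 + 3 + 9 + 11 + 7 + 11 + 6 + 4 = 57.
Total exposure: 8 days.
The Gamma prior is conjugate for the Poisson rate, so λ | data ~ Gamma(7+57, 7+8) = Gamma(64, 15).
Posterior mode = (α'−1)/β' = 63/15 = 21/5.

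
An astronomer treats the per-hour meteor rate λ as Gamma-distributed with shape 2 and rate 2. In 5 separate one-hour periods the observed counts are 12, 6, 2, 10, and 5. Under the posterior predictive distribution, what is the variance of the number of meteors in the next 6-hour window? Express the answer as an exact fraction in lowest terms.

Total count: 12 + 6 + 2 + 10 + 5 = 35.
Total exposure: 5 hours.
Posterior: α' = 2 + 35 = 37, β' = 2 + 5 = 7.
The posterior predictive for a window of length T is Negative Binomial with variance T·α'·(β'+T)/β'² = 6·37·13/49 = 2886/49.

2886/49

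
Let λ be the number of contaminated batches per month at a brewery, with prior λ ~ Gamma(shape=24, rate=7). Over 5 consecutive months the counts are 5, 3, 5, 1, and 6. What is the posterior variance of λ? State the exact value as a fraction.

Total count: 5 + 3 + 5 + 1 + 6 = 20.
Total exposure: 5 months.
Posterior: α' = 24 + 20 = 44, β' = 7 + 5 = 12.
Posterior variance = α'/β'² = 44/144 = 11/36.

11/36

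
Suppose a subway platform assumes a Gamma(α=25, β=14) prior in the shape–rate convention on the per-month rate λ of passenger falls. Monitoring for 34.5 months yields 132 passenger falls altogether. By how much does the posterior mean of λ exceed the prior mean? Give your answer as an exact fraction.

1971/1358

Total count 132 over total exposure 34.5 months.
Posterior: α' = 25 + 132 = 157, β' = 14 + 34.5 = 97/2.
Posterior mean = 157/(97/2) = 314/97; prior mean = 25/14 = 25/14. Difference = 314/97 − 25/14 = 1971/1358.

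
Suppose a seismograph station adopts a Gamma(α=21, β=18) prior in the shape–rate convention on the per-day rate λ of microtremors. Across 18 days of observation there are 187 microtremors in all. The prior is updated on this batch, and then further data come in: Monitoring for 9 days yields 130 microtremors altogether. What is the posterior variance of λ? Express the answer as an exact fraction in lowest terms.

338/2025

Total count 187 over total exposure 18 days.
After the first batch: Gamma(21 + 187, 18 + 18) = Gamma(208, 36).
Total count 130 over total exposure 9 days.
After the second batch: Gamma(208 + 130, 36 + 9) = Gamma(338, 45).
Posterior variance = α'/β'² = 338/2025.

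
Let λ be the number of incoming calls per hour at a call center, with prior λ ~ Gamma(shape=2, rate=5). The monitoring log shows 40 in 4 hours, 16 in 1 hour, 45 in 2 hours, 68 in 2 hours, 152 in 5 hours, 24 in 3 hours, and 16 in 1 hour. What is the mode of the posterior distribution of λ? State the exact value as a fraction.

Total count: 40 + 16 + 45 + 68 + 152 + 24 + 16 = 361.
Total exposure: 4 + 1 + 2 + 2 + 5 + 3 + 1 = 18 hours.
Posterior: α' = 2 + 361 = 363, β' = 5 + 18 = 23.
Posterior mode = (α'−1)/β' = 362/23.

362/23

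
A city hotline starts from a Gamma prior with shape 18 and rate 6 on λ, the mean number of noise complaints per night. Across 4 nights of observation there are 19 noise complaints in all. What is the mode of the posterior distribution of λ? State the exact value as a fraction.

18/5

Total count 19 over total exposure 4 nights.
The Gamma prior is conjugate for the Poisson rate, so λ | data ~ Gamma(18+19, 6+4) = Gamma(37, 10).
Posterior mode = (α'−1)/β' = 36/10 = 18/5.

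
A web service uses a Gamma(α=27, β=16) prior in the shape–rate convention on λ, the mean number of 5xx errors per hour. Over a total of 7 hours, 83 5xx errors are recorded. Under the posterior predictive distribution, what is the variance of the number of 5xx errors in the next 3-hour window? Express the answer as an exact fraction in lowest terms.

8580/529

Total count 83 over total exposure 7 hours.
The Gamma prior is conjugate for the Poisson rate, so λ | data ~ Gamma(27+83, 16+7) = Gamma(110, 23).
The posterior predictive for a window of length T is Negative Binomial with variance T·α'·(β'+T)/β'² = 3·110·26/529 = 8580/529.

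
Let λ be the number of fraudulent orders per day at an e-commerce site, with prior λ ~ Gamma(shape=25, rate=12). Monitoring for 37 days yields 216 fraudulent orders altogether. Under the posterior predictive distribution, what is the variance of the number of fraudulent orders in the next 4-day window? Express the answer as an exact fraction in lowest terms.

Total count 216 over total exposure 37 days.
Gamma(α, β) with Poisson data over total exposure Σt gives posterior Gamma(α+Σx, β+Σt) = Gamma(241, 49).
The posterior predictive for a window of length T is Negative Binomial with variance T·α'·(β'+T)/β'² = 4·241·53/2401 = 51092/2401.

51092/2401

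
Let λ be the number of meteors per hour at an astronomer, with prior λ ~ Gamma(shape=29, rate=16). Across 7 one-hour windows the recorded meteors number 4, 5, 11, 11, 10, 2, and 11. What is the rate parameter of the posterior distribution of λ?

23

Total count: 4 + 5 + 11 + 11 + 10 + 2 + 11 = 54.
Total exposure: 7 hours.
By Gamma–Poisson conjugacy, the posterior is Gamma(α + Σx, β + Σt) = Gamma(29 + 54, 16 + 7) = Gamma(83, 23).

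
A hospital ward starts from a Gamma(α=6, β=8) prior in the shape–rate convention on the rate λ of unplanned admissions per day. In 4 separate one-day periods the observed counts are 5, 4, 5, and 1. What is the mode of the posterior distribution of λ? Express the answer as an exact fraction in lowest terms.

5/3

Total count: 5 + 4 + 5 + 1 = 15.
Total exposure: 4 days.
Posterior: α' = 6 + 15 = 21, β' = 8 + 4 = 12.
Posterior mode = (α'−1)/β' = 20/12 = 5/3.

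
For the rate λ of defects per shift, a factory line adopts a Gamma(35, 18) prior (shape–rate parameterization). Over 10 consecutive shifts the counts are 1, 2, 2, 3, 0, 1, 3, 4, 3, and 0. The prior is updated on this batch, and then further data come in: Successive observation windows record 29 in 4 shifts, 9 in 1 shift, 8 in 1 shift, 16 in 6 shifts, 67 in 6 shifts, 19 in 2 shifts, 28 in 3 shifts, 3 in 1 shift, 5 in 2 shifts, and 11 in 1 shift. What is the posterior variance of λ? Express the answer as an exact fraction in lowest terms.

Total count: 1 + 2 + 2 + 3 + 0 + 1 + 3 + 4 + 3 + 0 = 19.
Total exposure: 10 shifts.
After the first batch: Gamma(35 + 19, 18 + 10) = Gamma(54, 28).
Total count: 29 + 9 + 8 + 16 + 67 + 19 + 28 + 3 + 5 + 11 = 195.
Total exposure: 4 + 1 + 1 + 6 + 6 + 2 + 3 + 1 + 2 + 1 = 27 shifts.
After the second batch: Gamma(54 + 195, 28 + 27) = Gamma(249, 55).
Posterior variance = α'/β'² = 249/3025.

249/3025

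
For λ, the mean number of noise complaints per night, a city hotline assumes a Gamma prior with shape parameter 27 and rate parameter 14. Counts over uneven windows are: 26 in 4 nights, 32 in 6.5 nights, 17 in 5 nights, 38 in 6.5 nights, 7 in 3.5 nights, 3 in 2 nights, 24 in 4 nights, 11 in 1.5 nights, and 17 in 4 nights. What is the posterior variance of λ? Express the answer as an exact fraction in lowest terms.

Total count: 26 + 32 + 17 + 38 + 7 + 3 + 24 + 11 + 17 = 175.
Total exposure: 4 + 6.5 + 5 + 6.5 + 3.5 + 2 + 4 + 1.5 + 4 = 37 nights.
The Gamma prior is conjugate for the Poisson rate, so λ | data ~ Gamma(27+175, 14+37) = Gamma(202, 51).
Posterior variance = α'/β'² = 202/2601.

202/2601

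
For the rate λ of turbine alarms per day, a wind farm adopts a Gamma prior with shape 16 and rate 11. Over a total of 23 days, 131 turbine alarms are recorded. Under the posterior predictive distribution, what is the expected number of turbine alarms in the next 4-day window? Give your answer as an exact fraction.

Total count 131 over total exposure 23 days.
By Gamma–Poisson conjugacy, the posterior is Gamma(α + Σx, β + Σt) = Gamma(16 + 131, 11 + 23) = Gamma(147, 34).
Predictive mean over a 4-day window = T·E[λ|data] = 4·147/34 = 294/17.

294/17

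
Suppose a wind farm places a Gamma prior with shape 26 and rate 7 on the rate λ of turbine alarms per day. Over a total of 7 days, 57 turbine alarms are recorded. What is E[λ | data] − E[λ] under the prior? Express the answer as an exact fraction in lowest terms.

Total count 57 over total exposure 7 days.
By Gamma–Poisson conjugacy, the posterior is Gamma(α + Σx, β + Σt) = Gamma(26 + 57, 7 + 7) = Gamma(83, 14).
Posterior mean = 83/14 = 83/14; prior mean = 26/7 = 26/7. Difference = 83/14 − 26/7 = 31/14.

31/14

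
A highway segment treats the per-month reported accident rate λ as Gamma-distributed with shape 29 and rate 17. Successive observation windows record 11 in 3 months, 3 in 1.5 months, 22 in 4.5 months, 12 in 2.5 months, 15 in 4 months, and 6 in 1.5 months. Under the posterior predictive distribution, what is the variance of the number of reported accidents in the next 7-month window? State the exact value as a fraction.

14063/578

Total count: 11 + 3 + 22 + 12 + 15 + 6 = 69.
Total exposure: 3 + 1.5 + 4.5 + 2.5 + 4 + 1.5 = 17 months.
The Gamma prior is conjugate for the Poisson rate, so λ | data ~ Gamma(29+69, 17+17) = Gamma(98, 34).
The posterior predictive for a window of length T is Negative Binomial with variance T·α'·(β'+T)/β'² = 7·98·41/1156 = 14063/578.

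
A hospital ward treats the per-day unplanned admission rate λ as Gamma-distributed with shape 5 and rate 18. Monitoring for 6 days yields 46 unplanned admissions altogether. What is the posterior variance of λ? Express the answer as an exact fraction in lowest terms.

17/192

Total count 46 over total exposure 6 days.
The Gamma prior is conjugate for the Poisson rate, so λ | data ~ Gamma(5+46, 18+6) = Gamma(51, 24).
Posterior variance = α'/β'² = 51/576 = 17/192.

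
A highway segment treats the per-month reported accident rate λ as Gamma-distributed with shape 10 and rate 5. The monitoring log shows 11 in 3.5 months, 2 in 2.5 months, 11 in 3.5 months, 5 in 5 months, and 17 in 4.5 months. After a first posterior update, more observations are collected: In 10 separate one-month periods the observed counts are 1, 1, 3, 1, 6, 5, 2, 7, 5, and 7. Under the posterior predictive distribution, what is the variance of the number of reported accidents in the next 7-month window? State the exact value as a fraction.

13489/578

Total count: 11 + 2 + 11 + 5 + 17 = 46.
Total exposure: 3.5 + 2.5 + 3.5 + 5 + 4.5 = 19 months.
After the first batch: Gamma(10 + 46, 5 + 19) = Gamma(56, 24).
Total count: 1 + 1 + 3 + 1 + 6 + 5 + 2 + 7 + 5 + 7 = 38.
Total exposure: 10 months.
After the second batch: Gamma(56 + 38, 24 + 10) = Gamma(94, 34).
The posterior predictive for a window of length T is Negative Binomial with variance T·α'·(β'+T)/β'² = 7·94·41/1156 = 13489/578.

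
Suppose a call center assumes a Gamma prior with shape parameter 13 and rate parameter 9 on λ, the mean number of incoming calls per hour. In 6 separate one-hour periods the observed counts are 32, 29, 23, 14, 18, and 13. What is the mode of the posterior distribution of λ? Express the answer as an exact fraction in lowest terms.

47/5

Total count: 32 + 29 + 23 + 14 + 18 + 13 = 129.
Total exposure: 6 hours.
Conjugate update: add total count to the shape and total exposure to the rate, giving Gamma(142, 15).
Posterior mode = (α'−1)/β' = 141/15 = 47/5.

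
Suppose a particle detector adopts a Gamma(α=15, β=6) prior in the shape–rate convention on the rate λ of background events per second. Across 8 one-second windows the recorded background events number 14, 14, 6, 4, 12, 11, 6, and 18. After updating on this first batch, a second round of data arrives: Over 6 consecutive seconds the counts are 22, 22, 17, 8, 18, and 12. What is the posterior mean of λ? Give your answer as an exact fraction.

199/20

Total count: 14 + 14 + 6 + 4 + 12 + 11 + 6 + 18 = 85.
Total exposure: 8 seconds.
After the first batch: Gamma(15 + 85, 6 + 8) = Gamma(100, 14).
Total count: 22 + 22 + 17 + 8 + 18 + 12 = 99.
Total exposure: 6 seconds.
After the second batch: Gamma(100 + 99, 14 + 6) = Gamma(199, 20).
Posterior mean = α'/β' = 199/20.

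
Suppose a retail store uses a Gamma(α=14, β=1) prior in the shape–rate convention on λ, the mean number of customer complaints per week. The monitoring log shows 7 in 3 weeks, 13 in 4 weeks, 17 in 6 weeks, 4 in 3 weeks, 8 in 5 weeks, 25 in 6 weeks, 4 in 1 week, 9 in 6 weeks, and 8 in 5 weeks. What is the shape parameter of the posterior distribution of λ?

Total count: 7 + 13 + 17 + 4 + 8 + 25 + 4 + 9 + 8 = 95.
Total exposure: 3 + 4 + 6 + 3 + 5 + 6 + 1 + 6 + 5 = 39 weeks.
Gamma(α, β) with Poisson data over total exposure Σt gives posterior Gamma(α+Σx, β+Σt) = Gamma(109, 40).

109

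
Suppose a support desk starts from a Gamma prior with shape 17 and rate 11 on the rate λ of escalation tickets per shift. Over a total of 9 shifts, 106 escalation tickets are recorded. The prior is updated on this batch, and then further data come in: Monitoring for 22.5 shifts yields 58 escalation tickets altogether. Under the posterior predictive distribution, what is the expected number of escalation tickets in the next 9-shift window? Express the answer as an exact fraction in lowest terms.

Total count 106 over total exposure 9 shifts.
After the first batch: Gamma(17 + 106, 11 + 9) = Gamma(123, 20).
Total count 58 over total exposure 22.5 shifts.
After the second batch: Gamma(123 + 58, 20 + 22.5) = Gamma(181, 85/2).
Predictive mean over a 9-shift window = T·E[λ|data] = 9·181/(85/2) = 3258/85.

3258/85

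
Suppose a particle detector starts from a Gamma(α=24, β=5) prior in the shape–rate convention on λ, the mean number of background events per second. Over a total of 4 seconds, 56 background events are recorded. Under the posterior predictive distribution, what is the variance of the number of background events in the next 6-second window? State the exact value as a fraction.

Total count 56 over total exposure 4 seconds.
Conjugate update: add total count to the shape and total exposure to the rate, giving Gamma(80, 9).
The posterior predictive for a window of length T is Negative Binomial with variance T·α'·(β'+T)/β'² = 6·80·15/81 = 800/9.

800/9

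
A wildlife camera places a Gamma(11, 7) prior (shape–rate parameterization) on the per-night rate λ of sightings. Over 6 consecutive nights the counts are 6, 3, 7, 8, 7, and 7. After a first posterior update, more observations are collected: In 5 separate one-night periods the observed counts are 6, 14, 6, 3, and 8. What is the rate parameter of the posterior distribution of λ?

Total count: 6 + 3 + 7 + 8 + 7 + 7 = 38.
Total exposure: 6 nights.
After the first batch: Gamma(11 + 38, 7 + 6) = Gamma(49, 13).
Total count: 6 + 14 + 6 + 3 + 8 = 37.
Total exposure: 5 nights.
After the second batch: Gamma(49 + 37, 13 + 5) = Gamma(86, 18).

18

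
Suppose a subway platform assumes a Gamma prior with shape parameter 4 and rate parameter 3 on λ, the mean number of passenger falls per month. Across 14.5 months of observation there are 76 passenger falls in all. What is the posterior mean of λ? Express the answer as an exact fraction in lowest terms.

32/7

Total count 76 over total exposure 14.5 months.
By Gamma–Poisson conjugacy, the posterior is Gamma(α + Σx, β + Σt) = Gamma(4 + 76, 3 + 14.5) = Gamma(80, 35/2).
Posterior mean = α'/β' = 80/(35/2) = 32/7.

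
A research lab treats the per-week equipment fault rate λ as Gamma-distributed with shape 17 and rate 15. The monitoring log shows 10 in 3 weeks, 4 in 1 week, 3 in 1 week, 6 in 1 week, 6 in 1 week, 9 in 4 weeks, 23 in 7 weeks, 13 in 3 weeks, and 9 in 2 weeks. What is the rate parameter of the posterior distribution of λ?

Total count: 10 + 4 + 3 + 6 + 6 + 9 + 23 + 13 + 9 = 83.
Total exposure: 3 + 1 + 1 + 1 + 1 + 4 + 7 + 3 + 2 = 23 weeks.
Conjugate update: add total count to the shape and total exposure to the rate, giving Gamma(100, 38).

38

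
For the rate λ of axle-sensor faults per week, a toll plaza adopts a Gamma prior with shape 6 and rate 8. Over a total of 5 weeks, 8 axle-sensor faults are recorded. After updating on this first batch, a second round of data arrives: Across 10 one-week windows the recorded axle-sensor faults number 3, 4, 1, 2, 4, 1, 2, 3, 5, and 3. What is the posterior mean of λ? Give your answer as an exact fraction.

Total count 8 over total exposure 5 weeks.
After the first batch: Gamma(6 + 8, 8 + 5) = Gamma(14, 13).
Total count: 3 + 4 + 1 + 2 + 4 + 1 + 2 + 3 + 5 + 3 = 28.
Total exposure: 10 weeks.
After the second batch: Gamma(14 + 28, 13 + 10) = Gamma(42, 23).
Posterior mean = α'/β' = 42/23.

42/23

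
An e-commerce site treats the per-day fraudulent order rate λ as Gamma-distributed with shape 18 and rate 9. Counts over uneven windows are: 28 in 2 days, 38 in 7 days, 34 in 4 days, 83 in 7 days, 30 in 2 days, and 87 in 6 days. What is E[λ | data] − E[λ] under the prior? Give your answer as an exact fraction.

244/37

Total count: 28 + 38 + 34 + 83 + 30 + 87 = 300.
Total exposure: 2 + 7 + 4 + 7 + 2 + 6 = 28 days.
Gamma(α, β) with Poisson data over total exposure Σt gives posterior Gamma(α+Σx, β+Σt) = Gamma(318, 37).
Posterior mean = 318/37 = 318/37; prior mean = 18/9 = 2. Difference = 318/37 − 2 = 244/37.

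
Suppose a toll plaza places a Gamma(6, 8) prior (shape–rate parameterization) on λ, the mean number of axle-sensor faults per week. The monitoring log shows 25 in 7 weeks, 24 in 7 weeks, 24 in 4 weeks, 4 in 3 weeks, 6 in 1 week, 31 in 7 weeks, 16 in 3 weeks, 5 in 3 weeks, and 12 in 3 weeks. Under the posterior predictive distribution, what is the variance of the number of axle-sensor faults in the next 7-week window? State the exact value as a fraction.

Total count: 25 + 24 + 24 + 4 + 6 + 31 + 16 + 5 + 12 = 147.
Total exposure: 7 + 7 + 4 + 3 + 1 + 7 + 3 + 3 + 3 = 38 weeks.
The Gamma prior is conjugate for the Poisson rate, so λ | data ~ Gamma(6+147, 8+38) = Gamma(153, 46).
The posterior predictive for a window of length T is Negative Binomial with variance T·α'·(β'+T)/β'² = 7·153·53/2116 = 56763/2116.

56763/2116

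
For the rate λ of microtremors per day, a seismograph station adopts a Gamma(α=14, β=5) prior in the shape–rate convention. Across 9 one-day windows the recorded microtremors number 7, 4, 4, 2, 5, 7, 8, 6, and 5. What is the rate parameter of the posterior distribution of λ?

Total count: 7 + 4 + 4 + 2 + 5 + 7 + 8 + 6 + 5 = 48.
Total exposure: 9 days.
Conjugate update: add total count to the shape and total exposure to the rate, giving Gamma(62, 14).

14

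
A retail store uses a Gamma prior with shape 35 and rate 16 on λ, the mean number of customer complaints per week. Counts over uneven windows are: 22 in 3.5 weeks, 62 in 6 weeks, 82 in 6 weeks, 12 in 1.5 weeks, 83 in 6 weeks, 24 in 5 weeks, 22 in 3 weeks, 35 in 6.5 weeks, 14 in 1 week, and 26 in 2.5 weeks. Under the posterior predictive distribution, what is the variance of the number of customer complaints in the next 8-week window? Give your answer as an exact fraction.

Total count: 22 + 62 + 82 + 12 + 83 + 24 + 22 + 35 + 14 + 26 = 382.
Total exposure: 3.5 + 6 + 6 + 1.5 + 6 + 5 + 3 + 6.5 + 1 + 2.5 = 41 weeks.
Conjugate update: add total count to the shape and total exposure to the rate, giving Gamma(417, 57).
The posterior predictive for a window of length T is Negative Binomial with variance T·α'·(β'+T)/β'² = 8·417·65/3249 = 72280/1083.

72280/1083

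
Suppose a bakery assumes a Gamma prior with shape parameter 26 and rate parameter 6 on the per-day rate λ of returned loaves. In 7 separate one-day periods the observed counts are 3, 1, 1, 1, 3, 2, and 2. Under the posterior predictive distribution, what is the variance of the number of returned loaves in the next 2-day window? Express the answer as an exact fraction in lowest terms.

Total count: 3 + 1 + 1 + 1 + 3 + 2 + 2 = 13.
Total exposure: 7 days.
Conjugate update: add total count to the shape and total exposure to the rate, giving Gamma(39, 13).
The posterior predictive for a window of length T is Negative Binomial with variance T·α'·(β'+T)/β'² = 2·39·15/169 = 90/13.

90/13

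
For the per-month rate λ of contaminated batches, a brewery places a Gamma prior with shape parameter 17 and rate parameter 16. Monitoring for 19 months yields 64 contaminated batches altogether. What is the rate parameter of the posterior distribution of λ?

35

Total count 64 over total exposure 19 months.
The Gamma prior is conjugate for the Poisson rate, so λ | data ~ Gamma(17+64, 16+19) = Gamma(81, 35).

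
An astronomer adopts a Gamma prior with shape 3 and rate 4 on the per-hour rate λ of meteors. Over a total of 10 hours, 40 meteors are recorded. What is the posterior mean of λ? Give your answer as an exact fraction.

Total count 40 over total exposure 10 hours.
The Gamma prior is conjugate for the Poisson rate, so λ | data ~ Gamma(3+40, 4+10) = Gamma(43, 14).
Posterior mean = α'/β' = 43/14.

43/14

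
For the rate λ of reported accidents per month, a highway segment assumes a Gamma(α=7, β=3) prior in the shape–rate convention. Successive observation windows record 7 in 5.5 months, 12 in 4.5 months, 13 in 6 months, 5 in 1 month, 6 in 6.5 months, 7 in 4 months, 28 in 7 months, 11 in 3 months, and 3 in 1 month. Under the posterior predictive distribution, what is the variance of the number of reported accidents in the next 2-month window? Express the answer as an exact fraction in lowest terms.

34452/6889

Total count: 7 + 12 + 13 + 5 + 6 + 7 + 28 + 11 + 3 = 92.
Total exposure: 5.5 + 4.5 + 6 + 1 + 6.5 + 4 + 7 + 3 + 1 = 38.5 months.
Posterior: α' = 7 + 92 = 99, β' = 3 + 38.5 = 83/2.
The posterior predictive for a window of length T is Negative Binomial with variance T·α'·(β'+T)/β'² = 2·99·(87/2)/(6889/4) = 34452/6889.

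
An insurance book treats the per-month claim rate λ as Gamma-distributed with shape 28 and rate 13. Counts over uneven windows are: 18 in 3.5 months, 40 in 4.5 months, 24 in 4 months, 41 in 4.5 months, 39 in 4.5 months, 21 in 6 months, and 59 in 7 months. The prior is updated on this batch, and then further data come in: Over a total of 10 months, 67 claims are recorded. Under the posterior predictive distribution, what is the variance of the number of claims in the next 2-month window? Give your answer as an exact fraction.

Total count: 18 + 40 + 24 + 41 + 39 + 21 + 59 = 242.
Total exposure: 3.5 + 4.5 + 4 + 4.5 + 4.5 + 6 + 7 = 34 months.
After the first batch: Gamma(28 + 242, 13 + 34) = Gamma(270, 47).
Total count 67 over total exposure 10 months.
After the second batch: Gamma(270 + 67, 47 + 10) = Gamma(337, 57).
The posterior predictive for a window of length T is Negative Binomial with variance T·α'·(β'+T)/β'² = 2·337·59/3249 = 39766/3249.

39766/3249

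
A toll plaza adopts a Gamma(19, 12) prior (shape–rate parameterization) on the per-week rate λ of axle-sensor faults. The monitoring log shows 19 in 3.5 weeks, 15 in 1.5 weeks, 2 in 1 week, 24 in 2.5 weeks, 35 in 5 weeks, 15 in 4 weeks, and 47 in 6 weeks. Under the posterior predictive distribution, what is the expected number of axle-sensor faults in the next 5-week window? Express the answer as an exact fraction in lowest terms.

1760/71

Total count: 19 + 15 + 2 + 24 + 35 + 15 + 47 = 157.
Total exposure: 3.5 + 1.5 + 1 + 2.5 + 5 + 4 + 6 = 23.5 weeks.
The Gamma prior is conjugate for the Poisson rate, so λ | data ~ Gamma(19+157, 12+23.5) = Gamma(176, 71/2).
Predictive mean over a 5-week window = T·E[λ|data] = 5·176/(71/2) = 1760/71.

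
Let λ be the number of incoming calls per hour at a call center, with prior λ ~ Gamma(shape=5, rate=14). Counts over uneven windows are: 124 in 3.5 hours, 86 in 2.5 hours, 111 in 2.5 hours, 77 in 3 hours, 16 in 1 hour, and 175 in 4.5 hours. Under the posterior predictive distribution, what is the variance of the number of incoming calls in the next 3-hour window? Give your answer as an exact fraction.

Total count: 124 + 86 + 111 + 77 + 16 + 175 = 589.
Total exposure: 3.5 + 2.5 + 2.5 + 3 + 1 + 4.5 = 17 hours.
Conjugate update: add total count to the shape and total exposure to the rate, giving Gamma(594, 31).
The posterior predictive for a window of length T is Negative Binomial with variance T·α'·(β'+T)/β'² = 3·594·34/961 = 60588/961.

60588/961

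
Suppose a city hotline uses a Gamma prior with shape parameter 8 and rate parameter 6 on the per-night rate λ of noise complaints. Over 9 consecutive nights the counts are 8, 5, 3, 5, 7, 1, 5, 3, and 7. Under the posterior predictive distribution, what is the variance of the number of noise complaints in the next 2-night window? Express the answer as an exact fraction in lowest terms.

Total count: 8 + 5 + 3 + 5 + 7 + 1 + 5 + 3 + 7 = 44.
Total exposure: 9 nights.
Posterior: α' = 8 + 44 = 52, β' = 6 + 9 = 15.
The posterior predictive for a window of length T is Negative Binomial with variance T·α'·(β'+T)/β'² = 2·52·17/225 = 1768/225.

1768/225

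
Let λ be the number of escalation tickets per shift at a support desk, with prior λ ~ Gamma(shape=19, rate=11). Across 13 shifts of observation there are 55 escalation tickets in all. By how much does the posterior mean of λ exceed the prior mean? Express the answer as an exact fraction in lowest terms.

Total count 55 over total exposure 13 shifts.
Gamma(α, β) with Poisson data over total exposure Σt gives posterior Gamma(α+Σx, β+Σt) = Gamma(74, 24).
Posterior mean = 74/24 = 37/12; prior mean = 19/11 = 19/11. Difference = 37/12 − 19/11 = 179/132.

179/132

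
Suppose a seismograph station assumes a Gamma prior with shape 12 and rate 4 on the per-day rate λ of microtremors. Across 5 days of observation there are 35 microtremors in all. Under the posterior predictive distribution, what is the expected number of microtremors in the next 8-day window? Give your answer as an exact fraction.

Total count 35 over total exposure 5 days.
The Gamma prior is conjugate for the Poisson rate, so λ | data ~ Gamma(12+35, 4+5) = Gamma(47, 9).
Predictive mean over an 8-day window = T·E[λ|data] = 8·47/9 = 376/9.

376/9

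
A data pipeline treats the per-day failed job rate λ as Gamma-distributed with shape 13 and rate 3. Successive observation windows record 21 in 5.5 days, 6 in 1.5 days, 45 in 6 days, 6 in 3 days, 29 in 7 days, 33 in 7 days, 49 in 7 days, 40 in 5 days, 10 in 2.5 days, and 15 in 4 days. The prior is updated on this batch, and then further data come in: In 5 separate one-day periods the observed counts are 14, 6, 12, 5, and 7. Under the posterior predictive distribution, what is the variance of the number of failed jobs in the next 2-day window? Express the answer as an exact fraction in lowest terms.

145548/12769

Total count: 21 + 6 + 45 + 6 + 29 + 33 + 49 + 40 + 10 + 15 = 254.
Total exposure: 5.5 + 1.5 + 6 + 3 + 7 + 7 + 7 + 5 + 2.5 + 4 = 48.5 days.
After the first batch: Gamma(13 + 254, 3 + 48.5) = Gamma(267, 103/2).
Total count: 14 + 6 + 12 + 5 + 7 = 44.
Total exposure: 5 days.
After the second batch: Gamma(267 + 44, 103/2 + 5) = Gamma(311, 113/2).
The posterior predictive for a window of length T is Negative Binomial with variance T·α'·(β'+T)/β'² = 2·311·(117/2)/(12769/4) = 145548/12769.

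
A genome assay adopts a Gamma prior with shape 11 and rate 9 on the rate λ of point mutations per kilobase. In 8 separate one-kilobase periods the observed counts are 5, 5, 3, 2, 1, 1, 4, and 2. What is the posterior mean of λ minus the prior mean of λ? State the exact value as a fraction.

7/9

Total count: 5 + 5 + 3 + 2 + 1 + 1 + 4 + 2 = 23.
Total exposure: 8 kilobases.
Conjugate update: add total count to the shape and total exposure to the rate, giving Gamma(34, 17).
Posterior mean = 34/17 = 2; prior mean = 11/9 = 11/9. Difference = 2 − 11/9 = 7/9.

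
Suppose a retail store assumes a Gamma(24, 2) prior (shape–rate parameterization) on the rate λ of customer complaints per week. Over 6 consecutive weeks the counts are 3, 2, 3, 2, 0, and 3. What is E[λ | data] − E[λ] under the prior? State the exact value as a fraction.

-59/8

Total count: 3 + 2 + 3 + 2 + 0 + 3 = 13.
Total exposure: 6 weeks.
By Gamma–Poisson conjugacy, the posterior is Gamma(α + Σx, β + Σt) = Gamma(24 + 13, 2 + 6) = Gamma(37, 8).
Posterior mean = 37/8 = 37/8; prior mean = 24/2 = 12. Difference = 37/8 − 12 = -59/8.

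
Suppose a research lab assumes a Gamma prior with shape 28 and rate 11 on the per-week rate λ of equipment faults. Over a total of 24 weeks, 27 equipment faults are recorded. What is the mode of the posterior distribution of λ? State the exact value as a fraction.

Total count 27 over total exposure 24 weeks.
The Gamma prior is conjugate for the Poisson rate, so λ | data ~ Gamma(28+27, 11+24) = Gamma(55, 35).
Posterior mode = (α'−1)/β' = 54/35.

54/35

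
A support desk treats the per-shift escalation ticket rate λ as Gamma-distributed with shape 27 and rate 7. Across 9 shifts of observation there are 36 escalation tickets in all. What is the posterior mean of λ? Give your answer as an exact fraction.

63/16

Total count 36 over total exposure 9 shifts.
By Gamma–Poisson conjugacy, the posterior is Gamma(α + Σx, β + Σt) = Gamma(27 + 36, 7 + 9) = Gamma(63, 16).
Posterior mean = α'/β' = 63/16.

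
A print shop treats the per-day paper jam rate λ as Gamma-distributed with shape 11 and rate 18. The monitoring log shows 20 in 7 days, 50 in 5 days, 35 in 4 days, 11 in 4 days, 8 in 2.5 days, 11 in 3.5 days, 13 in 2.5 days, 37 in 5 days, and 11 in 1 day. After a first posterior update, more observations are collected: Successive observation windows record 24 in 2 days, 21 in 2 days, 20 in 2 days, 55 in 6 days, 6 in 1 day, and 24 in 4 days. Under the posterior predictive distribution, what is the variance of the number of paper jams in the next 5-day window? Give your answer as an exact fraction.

531930/19321

Total count: 20 + 50 + 35 + 11 + 8 + 11 + 13 + 37 + 11 = 196.
Total exposure: 7 + 5 + 4 + 4 + 2.5 + 3.5 + 2.5 + 5 + 1 = 34.5 days.
After the first batch: Gamma(11 + 196, 18 + 34.5) = Gamma(207, 105/2).
Total count: 24 + 21 + 20 + 55 + 6 + 24 = 150.
Total exposure: 2 + 2 + 2 + 6 + 1 + 4 = 17 days.
After the second batch: Gamma(207 + 150, 105/2 + 17) = Gamma(357, 139/2).
The posterior predictive for a window of length T is Negative Binomial with variance T·α'·(β'+T)/β'² = 5·357·(149/2)/(19321/4) = 531930/19321.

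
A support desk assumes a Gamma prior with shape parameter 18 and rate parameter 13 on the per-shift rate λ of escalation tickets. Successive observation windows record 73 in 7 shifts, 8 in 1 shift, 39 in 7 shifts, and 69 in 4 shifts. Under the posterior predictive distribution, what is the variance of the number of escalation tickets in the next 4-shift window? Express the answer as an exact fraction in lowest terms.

1863/64

Total count: 73 + 8 + 39 + 69 = 189.
Total exposure: 7 + 1 + 7 + 4 = 19 shifts.
Conjugate update: add total count to the shape and total exposure to the rate, giving Gamma(207, 32).
The posterior predictive for a window of length T is Negative Binomial with variance T·α'·(β'+T)/β'² = 4·207·36/1024 = 1863/64.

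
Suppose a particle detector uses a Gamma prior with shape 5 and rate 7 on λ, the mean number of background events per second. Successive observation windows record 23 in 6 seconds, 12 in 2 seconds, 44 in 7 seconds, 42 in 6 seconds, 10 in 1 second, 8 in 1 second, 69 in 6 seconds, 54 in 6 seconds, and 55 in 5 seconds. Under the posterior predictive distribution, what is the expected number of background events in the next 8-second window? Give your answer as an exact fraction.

2576/47

Total count: 23 + 12 + 44 + 42 + 10 + 8 + 69 + 54 + 55 = 317.
Total exposure: 6 + 2 + 7 + 6 + 1 + 1 + 6 + 6 + 5 = 40 seconds.
The Gamma prior is conjugate for the Poisson rate, so λ | data ~ Gamma(5+317, 7+40) = Gamma(322, 47).
Predictive mean over an 8-second window = T·E[λ|data] = 8·322/47 = 2576/47.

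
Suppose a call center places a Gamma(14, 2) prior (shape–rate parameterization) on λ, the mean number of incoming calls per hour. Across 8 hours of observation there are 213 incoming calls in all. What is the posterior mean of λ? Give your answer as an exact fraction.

227/10

Total count 213 over total exposure 8 hours.
By Gamma–Poisson conjugacy, the posterior is Gamma(α + Σx, β + Σt) = Gamma(14 + 213, 2 + 8) = Gamma(227, 10).
Posterior mean = α'/β' = 227/10.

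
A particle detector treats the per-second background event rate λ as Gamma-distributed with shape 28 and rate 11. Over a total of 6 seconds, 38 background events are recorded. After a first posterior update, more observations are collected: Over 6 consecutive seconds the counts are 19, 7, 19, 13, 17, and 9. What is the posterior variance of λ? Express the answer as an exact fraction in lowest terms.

Total count 38 over total exposure 6 seconds.
After the first batch: Gamma(28 + 38, 11 + 6) = Gamma(66, 17).
Total count: 19 + 7 + 19 + 13 + 17 + 9 = 84.
Total exposure: 6 seconds.
After the second batch: Gamma(66 + 84, 17 + 6) = Gamma(150, 23).
Posterior variance = α'/β'² = 150/529.

150/529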